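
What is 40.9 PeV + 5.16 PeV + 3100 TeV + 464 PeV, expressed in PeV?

In PeV:
  40.9 PeV → 40.9
  5.16 PeV → 5.16
  3100 TeV = 3100e-3 PeV = 3.1
  464 PeV → 464
Sum: 40.9 + 5.16 + 3.1 + 464 = 513.16

513.16 PeV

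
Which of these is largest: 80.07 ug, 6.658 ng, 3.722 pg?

80.07 ug

80.07 ug = 0.00008007 g
6.658 ng = 0.000000006658 g
3.722 pg = 0.000000000003722 g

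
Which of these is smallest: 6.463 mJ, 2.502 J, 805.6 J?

6.463 mJ

6.463 mJ = 0.006463 J
2.502 J = 2.502 J
805.6 J = 805.6 J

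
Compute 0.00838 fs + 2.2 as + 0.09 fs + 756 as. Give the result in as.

856.58 as

In as:
  0.00838 fs = 0.00838e3 as = 8.38
  2.2 as → 2.2
  0.09 fs = 0.09e3 as = 90
  756 as → 756
Sum: 8.38 + 2.2 + 90 + 756 = 856.58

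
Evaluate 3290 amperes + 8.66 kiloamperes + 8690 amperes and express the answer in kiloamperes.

20.64 kiloamperes

In kiloamperes:
  3290 amperes = 3290 × 10⁻³ kiloamperes = 3.29
  8.66 kiloamperes → 8.66
  8690 amperes = 8690 × 10⁻³ kiloamperes = 8.69
Sum: 3.29 + 8.66 + 8.69 = 20.64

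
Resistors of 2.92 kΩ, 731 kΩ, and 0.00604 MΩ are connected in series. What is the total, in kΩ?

In kΩ:
  2.92 kΩ → 2.92
  731 kΩ → 731
  0.00604 MΩ = 0.00604 × 10³ kΩ = 6.04
Sum: 2.92 + 731 + 6.04 = 739.96

739.96 kΩ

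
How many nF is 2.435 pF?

pico = 1e-12, nano = 1e-9; factor is 1e-3.
2.435 × 1e-3 = 0.002435

0.002435 nF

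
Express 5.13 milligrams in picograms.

5130000000 picograms

milli = 10^-3, pico = 10^-12; factor is 10^9.
5.13 × 10^9 = 5130000000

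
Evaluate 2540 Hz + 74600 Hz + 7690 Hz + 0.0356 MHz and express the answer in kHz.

In kHz:
  2540 Hz = 2540 × 10⁻³ kHz = 2.54
  74600 Hz = 74600 × 10⁻³ kHz = 74.6
  7690 Hz = 7690 × 10⁻³ kHz = 7.69
  0.0356 MHz = 0.0356 × 10³ kHz = 35.6
Sum: 2.54 + 74.6 + 7.69 + 35.6 = 120.43

120.43 kHz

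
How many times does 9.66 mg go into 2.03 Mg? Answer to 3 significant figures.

(2.03e6) / (9.66e-3) = 0.2101e9

210000000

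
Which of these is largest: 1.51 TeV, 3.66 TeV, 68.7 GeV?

1.51 TeV = 1510000000000 eV
3.66 TeV = 3660000000000 eV
68.7 GeV = 68700000000 eV

3.66 TeV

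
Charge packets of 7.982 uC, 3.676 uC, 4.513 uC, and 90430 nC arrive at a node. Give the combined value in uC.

In uC:
  7.982 uC → 7.982
  3.676 uC → 3.676
  4.513 uC → 4.513
  90430 nC = 90430e-3 uC = 90.43
Sum: 7.982 + 3.676 + 4.513 + 90.43 = 106.601

106.601 uC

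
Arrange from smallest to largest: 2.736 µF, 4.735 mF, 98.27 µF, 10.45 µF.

2.736 µF < 10.45 µF < 98.27 µF < 4.735 mF

2.736 µF = 0.000002736 F
4.735 mF = 0.004735 F
98.27 µF = 0.00009827 F
10.45 µF = 0.00001045 F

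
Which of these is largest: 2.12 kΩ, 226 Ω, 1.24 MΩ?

2.12 kΩ = 2120 Ω
226 Ω = 226 Ω
1.24 MΩ = 1240000 Ω

1.24 MΩ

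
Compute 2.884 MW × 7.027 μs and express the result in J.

20.265868 J

2.884 × 10^6 × 7.027 × 10^-6 = 20.265868 J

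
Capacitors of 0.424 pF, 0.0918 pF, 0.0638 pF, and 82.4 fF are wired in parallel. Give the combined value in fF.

In fF:
  0.424 pF = 0.424 × 10³ fF = 424
  0.0918 pF = 0.0918 × 10³ fF = 91.8
  0.0638 pF = 0.0638 × 10³ fF = 63.8
  82.4 fF → 82.4
Sum: 424 + 91.8 + 63.8 + 82.4 = 662

662 fF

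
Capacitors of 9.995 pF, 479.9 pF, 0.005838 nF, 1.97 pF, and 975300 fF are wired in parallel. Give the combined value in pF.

1473.003 pF

In pF:
  9.995 pF → 9.995
  479.9 pF → 479.9
  0.005838 nF = 0.005838 × 10^3 pF = 5.838
  1.97 pF → 1.97
  975300 fF = 975300 × 10^-3 pF = 975.3
Sum: 9.995 + 479.9 + 5.838 + 1.97 + 975.3 = 1473.003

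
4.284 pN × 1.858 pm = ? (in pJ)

4.284e-12 × 1.858e-12 = 7.959672e-24 J

0.000000000007959672 pJ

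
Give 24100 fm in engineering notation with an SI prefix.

= 24.1 × 10⁻¹² m; 10⁻¹² is pico.

24.1 pm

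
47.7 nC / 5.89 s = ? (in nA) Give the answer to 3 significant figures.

8.10 nA

(47.7e-9) / (5.89) = 8.0985e-9 A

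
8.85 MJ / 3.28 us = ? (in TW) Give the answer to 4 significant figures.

2.698 TW

(8.85 × 10⁶) / (3.28 × 10⁻⁶) = 2.69817 × 10¹² W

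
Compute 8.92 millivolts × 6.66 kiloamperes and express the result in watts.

8.92 × 10⁻³ × 6.66 × 10³ = 59.4072 W

59.4072 watts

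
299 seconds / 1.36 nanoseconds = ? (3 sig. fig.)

(299) / (1.36e-9) = 219.9e9

220000000000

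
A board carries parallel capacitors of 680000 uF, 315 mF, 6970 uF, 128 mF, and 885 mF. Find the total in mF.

2014.97 mF

In mF:
  680000 uF = 680000 × 10⁻³ mF = 680
  315 mF → 315
  6970 uF = 6970 × 10⁻³ mF = 6.97
  128 mF → 128
  885 mF → 885
Sum: 680 + 315 + 6.97 + 128 + 885 = 2014.97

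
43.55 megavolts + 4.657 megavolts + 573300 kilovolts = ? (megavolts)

621.507 megavolts

In megavolts:
  43.55 megavolts → 43.55
  4.657 megavolts → 4.657
  573300 kilovolts = 573300 × 10⁻³ megavolts = 573.3
Sum: 43.55 + 4.657 + 573.3 = 621.507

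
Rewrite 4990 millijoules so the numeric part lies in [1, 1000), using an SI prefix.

4.99 joules

= 4.99 joules; mantissa already in [1, 1000).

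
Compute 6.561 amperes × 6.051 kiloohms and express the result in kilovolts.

6.561 × 6.051 × 10^3 = 39.700611 × 10^3 V

39.700611 kilovolts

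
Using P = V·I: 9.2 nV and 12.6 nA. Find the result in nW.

0.00000011592 nW

9.2e-9 × 12.6e-9 = 115.92e-18 W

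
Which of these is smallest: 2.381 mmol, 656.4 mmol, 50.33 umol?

50.33 umol

2.381 mmol = 0.002381 mol
656.4 mmol = 0.6564 mol
50.33 umol = 0.00005033 mol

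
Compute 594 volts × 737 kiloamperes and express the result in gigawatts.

0.437778 gigawatts

594 × 737 × 10³ = 437778 × 10³ W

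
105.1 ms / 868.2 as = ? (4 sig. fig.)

121100000000000

(105.1 × 10^-3) / (868.2 × 10^-18) = 0.12106 × 10^15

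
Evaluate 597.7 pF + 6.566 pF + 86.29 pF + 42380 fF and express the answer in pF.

In pF:
  597.7 pF → 597.7
  6.566 pF → 6.566
  86.29 pF → 86.29
  42380 fF = 42380e-3 pF = 42.38
Sum: 597.7 + 6.566 + 86.29 + 42.38 = 732.936

732.936 pF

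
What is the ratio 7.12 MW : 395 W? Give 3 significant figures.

(7.12 × 10^6) / (395) = 0.01803 × 10^6

18000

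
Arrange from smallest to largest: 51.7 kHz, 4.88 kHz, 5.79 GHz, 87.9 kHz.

4.88 kHz < 51.7 kHz < 87.9 kHz < 5.79 GHz

51.7 kHz = 51700 Hz
4.88 kHz = 4880 Hz
5.79 GHz = 5790000000 Hz
87.9 kHz = 87900 Hz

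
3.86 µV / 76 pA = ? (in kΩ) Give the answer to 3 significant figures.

(3.86 × 10⁻⁶) / (76 × 10⁻¹²) = 0.050789 × 10⁶ Ω

50.8 kΩ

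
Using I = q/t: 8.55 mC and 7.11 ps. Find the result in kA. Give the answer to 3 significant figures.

(8.55 × 10^-3) / (7.11 × 10^-12) = 1.2025 × 10^9 A

1200000 kA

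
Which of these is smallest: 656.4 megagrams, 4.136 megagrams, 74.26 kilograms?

656.4 megagrams = 656400000 grams
4.136 megagrams = 4136000 grams
74.26 kilograms = 74260 grams

74.26 kilograms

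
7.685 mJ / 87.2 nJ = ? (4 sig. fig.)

88130

(7.685 × 10^-3) / (87.2 × 10^-9) = 0.088131 × 10^6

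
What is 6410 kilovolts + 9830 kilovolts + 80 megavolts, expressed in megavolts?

96.24 megavolts

In megavolts:
  6410 kilovolts = 6410 × 10⁻³ megavolts = 6.41
  9830 kilovolts = 9830 × 10⁻³ megavolts = 9.83
  80 megavolts → 80
Sum: 6.41 + 9.83 + 80 = 96.24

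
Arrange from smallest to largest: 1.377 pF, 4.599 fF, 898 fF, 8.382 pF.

4.599 fF < 898 fF < 1.377 pF < 8.382 pF

1.377 pF = 0.000000000001377 F
4.599 fF = 0.000000000000004599 F
898 fF = 0.000000000000898 F
8.382 pF = 0.000000000008382 F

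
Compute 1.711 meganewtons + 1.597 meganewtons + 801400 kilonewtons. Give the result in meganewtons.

804.708 meganewtons

In meganewtons:
  1.711 meganewtons → 1.711
  1.597 meganewtons → 1.597
  801400 kilonewtons = 801400e-3 meganewtons = 801.4
Sum: 1.711 + 1.597 + 801.4 = 804.708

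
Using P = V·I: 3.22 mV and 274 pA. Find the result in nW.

3.22 × 10^-3 × 274 × 10^-12 = 882.28 × 10^-15 W

0.00088228 nW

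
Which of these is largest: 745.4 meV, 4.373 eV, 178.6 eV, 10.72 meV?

178.6 eV

745.4 meV = 0.7454 eV
4.373 eV = 4.373 eV
178.6 eV = 178.6 eV
10.72 meV = 0.01072 eV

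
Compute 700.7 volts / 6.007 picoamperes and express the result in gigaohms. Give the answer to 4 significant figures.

116600 gigaohms

(700.7) / (6.007 × 10⁻¹²) = 116.647 × 10¹² Ω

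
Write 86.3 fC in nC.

0.0000863 nC

femto = 10^-15, nano = 10^-9; factor is 10^-6.
86.3 × 10^-6 = 0.0000863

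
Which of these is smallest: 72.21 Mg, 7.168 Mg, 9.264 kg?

72.21 Mg = 72210000 g
7.168 Mg = 7168000 g
9.264 kg = 9264 g

9.264 kg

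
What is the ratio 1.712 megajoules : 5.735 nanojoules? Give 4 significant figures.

(1.712 × 10^6) / (5.735 × 10^-9) = 0.29852 × 10^15

298500000000000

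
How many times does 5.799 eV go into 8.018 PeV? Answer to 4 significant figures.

1383000000000000

(8.018e15) / (5.799) = 1.3827e15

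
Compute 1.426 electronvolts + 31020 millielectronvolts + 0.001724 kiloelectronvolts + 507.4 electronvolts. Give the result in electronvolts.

541.57 electronvolts

In electronvolts:
  1.426 electronvolts → 1.426
  31020 millielectronvolts = 31020 × 10^-3 electronvolts = 31.02
  0.001724 kiloelectronvolts = 0.001724 × 10^3 electronvolts = 1.724
  507.4 electronvolts → 507.4
Sum: 1.426 + 31.02 + 1.724 + 507.4 = 541.57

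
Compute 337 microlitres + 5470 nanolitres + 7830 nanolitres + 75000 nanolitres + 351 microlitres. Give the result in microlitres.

In microlitres:
  337 microlitres → 337
  5470 nanolitres = 5470e-3 microlitres = 5.47
  7830 nanolitres = 7830e-3 microlitres = 7.83
  75000 nanolitres = 75000e-3 microlitres = 75
  351 microlitres → 351
Sum: 337 + 5.47 + 7.83 + 75 + 351 = 776.3

776.3 microlitres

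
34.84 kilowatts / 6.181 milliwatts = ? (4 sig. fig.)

(34.84 × 10³) / (6.181 × 10⁻³) = 5.6366 × 10⁶

5637000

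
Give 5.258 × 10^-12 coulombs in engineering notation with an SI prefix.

5.258 picocoulombs

= 5.258 × 10^-12 coulombs; 10^-12 is pico.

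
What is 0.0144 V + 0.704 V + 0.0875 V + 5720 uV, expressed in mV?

811.62 mV

In mV:
  0.0144 V = 0.0144 × 10^3 mV = 14.4
  0.704 V = 0.704 × 10^3 mV = 704
  0.0875 V = 0.0875 × 10^3 mV = 87.5
  5720 uV = 5720 × 10^-3 mV = 5.72
Sum: 14.4 + 704 + 87.5 + 5.72 = 811.62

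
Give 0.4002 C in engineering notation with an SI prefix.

= 400.2 × 10^-3 C; 10^-3 is milli.

400.2 mC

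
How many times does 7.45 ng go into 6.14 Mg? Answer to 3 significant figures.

824000000000000

(6.14 × 10⁶) / (7.45 × 10⁻⁹) = 0.8242 × 10¹⁵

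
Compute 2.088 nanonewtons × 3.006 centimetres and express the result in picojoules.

2.088 × 10^-9 × 3.006 × 10^-2 = 6.276528 × 10^-11 J

62.76528 picojoules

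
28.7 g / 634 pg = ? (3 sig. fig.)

(28.7) / (634e-12) = 0.04527e12

45300000000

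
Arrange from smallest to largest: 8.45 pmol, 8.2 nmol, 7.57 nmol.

8.45 pmol = 0.00000000000845 mol
8.2 nmol = 0.0000000082 mol
7.57 nmol = 0.00000000757 mol

8.45 pmol < 7.57 nmol < 8.2 nmol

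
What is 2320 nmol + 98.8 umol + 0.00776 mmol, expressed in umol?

In umol:
  2320 nmol = 2320e-3 umol = 2.32
  98.8 umol → 98.8
  0.00776 mmol = 0.00776e3 umol = 7.76
Sum: 2.32 + 98.8 + 7.76 = 108.88

108.88 umol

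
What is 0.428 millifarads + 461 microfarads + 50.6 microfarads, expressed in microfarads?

In microfarads:
  0.428 millifarads = 0.428 × 10^3 microfarads = 428
  461 microfarads → 461
  50.6 microfarads → 50.6
Sum: 428 + 461 + 50.6 = 939.6

939.6 microfarads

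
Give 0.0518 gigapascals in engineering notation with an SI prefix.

= 51.8 × 10⁶ pascals; 10⁶ is mega.

51.8 megapascals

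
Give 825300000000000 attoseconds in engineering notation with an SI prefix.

= 825.3e-6 seconds; 1e-6 is micro.

825.3 microseconds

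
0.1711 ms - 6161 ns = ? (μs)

164.939 μs

In μs:
  0.1711 ms = 0.1711 × 10³ μs = 171.1
  6161 ns = 6161 × 10⁻³ μs = 6.161
Difference: 171.1 - 6.161 = 164.939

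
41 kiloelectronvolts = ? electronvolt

41000 electronvolts

kilo = 10^3, (no prefix) = 10^0; factor is 10^3.
41 × 10^3 = 41000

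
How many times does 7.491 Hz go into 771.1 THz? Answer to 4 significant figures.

102900000000000

(771.1 × 10¹²) / (7.491) = 102.94 × 10¹²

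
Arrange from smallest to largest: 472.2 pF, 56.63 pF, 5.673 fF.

5.673 fF < 56.63 pF < 472.2 pF

472.2 pF = 0.0000000004722 F
56.63 pF = 0.00000000005663 F
5.673 fF = 0.000000000000005673 F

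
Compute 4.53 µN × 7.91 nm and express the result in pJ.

4.53 × 10⁻⁶ × 7.91 × 10⁻⁹ = 35.8323 × 10⁻¹⁵ J

0.0358323 pJ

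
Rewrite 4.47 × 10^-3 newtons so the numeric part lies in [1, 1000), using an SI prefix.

= 4.47 × 10^-3 newtons; 10^-3 is milli.

4.47 millinewtons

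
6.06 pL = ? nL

pico = 10^-12, nano = 10^-9; factor is 10^-3.
6.06 × 10^-3 = 0.00606

0.00606 nL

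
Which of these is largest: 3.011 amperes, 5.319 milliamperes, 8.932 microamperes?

3.011 amperes

3.011 amperes = 3.011 amperes
5.319 milliamperes = 0.005319 amperes
8.932 microamperes = 0.000008932 amperes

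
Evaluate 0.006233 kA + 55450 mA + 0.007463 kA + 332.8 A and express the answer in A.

401.946 A

In A:
  0.006233 kA = 0.006233 × 10³ A = 6.233
  55450 mA = 55450 × 10⁻³ A = 55.45
  0.007463 kA = 0.007463 × 10³ A = 7.463
  332.8 A → 332.8
Sum: 6.233 + 55.45 + 7.463 + 332.8 = 401.946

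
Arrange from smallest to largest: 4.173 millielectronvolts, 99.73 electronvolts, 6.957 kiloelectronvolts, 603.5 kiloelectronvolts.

4.173 millielectronvolts < 99.73 electronvolts < 6.957 kiloelectronvolts < 603.5 kiloelectronvolts

4.173 millielectronvolts = 0.004173 electronvolts
99.73 electronvolts = 99.73 electronvolts
6.957 kiloelectronvolts = 6957 electronvolts
603.5 kiloelectronvolts = 603500 electronvolts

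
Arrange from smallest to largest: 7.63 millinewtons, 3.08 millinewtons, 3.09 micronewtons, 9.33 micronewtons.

7.63 millinewtons = 0.00763 newtons
3.08 millinewtons = 0.00308 newtons
3.09 micronewtons = 0.00000309 newtons
9.33 micronewtons = 0.00000933 newtons

3.09 micronewtons < 9.33 micronewtons < 3.08 millinewtons < 7.63 millinewtons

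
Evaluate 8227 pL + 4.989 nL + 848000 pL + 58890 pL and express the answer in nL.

In nL:
  8227 pL = 8227 × 10⁻³ nL = 8.227
  4.989 nL → 4.989
  848000 pL = 848000 × 10⁻³ nL = 848
  58890 pL = 58890 × 10⁻³ nL = 58.89
Sum: 8.227 + 4.989 + 848 + 58.89 = 920.106

920.106 nL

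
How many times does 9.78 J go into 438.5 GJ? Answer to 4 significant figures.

(438.5 × 10^9) / (9.78) = 44.836 × 10^9

44840000000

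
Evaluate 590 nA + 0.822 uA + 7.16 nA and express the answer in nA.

In nA:
  590 nA → 590
  0.822 uA = 0.822 × 10³ nA = 822
  7.16 nA → 7.16
Sum: 590 + 822 + 7.16 = 1419.16

1419.16 nA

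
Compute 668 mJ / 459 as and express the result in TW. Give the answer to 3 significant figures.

1460 TW

(668 × 10^-3) / (459 × 10^-18) = 1.4553 × 10^15 W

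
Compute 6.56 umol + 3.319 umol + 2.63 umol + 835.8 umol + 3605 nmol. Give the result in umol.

851.914 umol

In umol:
  6.56 umol → 6.56
  3.319 umol → 3.319
  2.63 umol → 2.63
  835.8 umol → 835.8
  3605 nmol = 3605 × 10^-3 umol = 3.605
Sum: 6.56 + 3.319 + 2.63 + 835.8 + 3.605 = 851.914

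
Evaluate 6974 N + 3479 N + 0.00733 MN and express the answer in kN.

17.783 kN

In kN:
  6974 N = 6974 × 10^-3 kN = 6.974
  3479 N = 3479 × 10^-3 kN = 3.479
  0.00733 MN = 0.00733 × 10^3 kN = 7.33
Sum: 6.974 + 3.479 + 7.33 = 17.783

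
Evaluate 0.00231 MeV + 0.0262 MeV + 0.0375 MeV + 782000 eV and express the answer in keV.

848.01 keV

In keV:
  0.00231 MeV = 0.00231e3 keV = 2.31
  0.0262 MeV = 0.0262e3 keV = 26.2
  0.0375 MeV = 0.0375e3 keV = 37.5
  782000 eV = 782000e-3 keV = 782
Sum: 2.31 + 26.2 + 37.5 + 782 = 848.01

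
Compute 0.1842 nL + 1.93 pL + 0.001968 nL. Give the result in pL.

188.098 pL

In pL:
  0.1842 nL = 0.1842 × 10^3 pL = 184.2
  1.93 pL → 1.93
  0.001968 nL = 0.001968 × 10^3 pL = 1.968
Sum: 184.2 + 1.93 + 1.968 = 188.098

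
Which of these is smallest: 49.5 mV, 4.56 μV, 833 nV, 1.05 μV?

833 nV

49.5 mV = 0.0495 V
4.56 μV = 0.00000456 V
833 nV = 0.000000833 V
1.05 μV = 0.00000105 V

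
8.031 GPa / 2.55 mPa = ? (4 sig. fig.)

3149000000000

(8.031 × 10^9) / (2.55 × 10^-3) = 3.1494 × 10^12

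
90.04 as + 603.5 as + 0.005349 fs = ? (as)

698.889 as

In as:
  90.04 as → 90.04
  603.5 as → 603.5
  0.005349 fs = 0.005349e3 as = 5.349
Sum: 90.04 + 603.5 + 5.349 = 698.889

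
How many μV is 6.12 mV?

6120 μV

milli = 1e-3, micro = 1e-6; factor is 1e3.
6.12 × 1e3 = 6120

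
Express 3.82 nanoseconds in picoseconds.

nano = 10⁻⁹, pico = 10⁻¹²; factor is 10³.
3.82 × 10³ = 3820

3820 picoseconds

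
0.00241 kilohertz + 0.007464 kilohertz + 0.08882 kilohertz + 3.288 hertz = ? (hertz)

In hertz:
  0.00241 kilohertz = 0.00241 × 10³ hertz = 2.41
  0.007464 kilohertz = 0.007464 × 10³ hertz = 7.464
  0.08882 kilohertz = 0.08882 × 10³ hertz = 88.82
  3.288 hertz → 3.288
Sum: 2.41 + 7.464 + 88.82 + 3.288 = 101.982

101.982 hertz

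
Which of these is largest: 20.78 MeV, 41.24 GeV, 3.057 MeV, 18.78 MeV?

20.78 MeV = 20780000 eV
41.24 GeV = 41240000000 eV
3.057 MeV = 3057000 eV
18.78 MeV = 18780000 eV

41.24 GeV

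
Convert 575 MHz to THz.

mega = 10⁶, tera = 10¹²; factor is 10⁻⁶.
575 × 10⁻⁶ = 0.000575

0.000575 THz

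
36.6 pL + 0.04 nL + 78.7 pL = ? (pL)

155.3 pL

In pL:
  36.6 pL → 36.6
  0.04 nL = 0.04e3 pL = 40
  78.7 pL → 78.7
Sum: 36.6 + 40 + 78.7 = 155.3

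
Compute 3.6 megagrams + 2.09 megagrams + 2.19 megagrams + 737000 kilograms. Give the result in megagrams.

744.88 megagrams

In megagrams:
  3.6 megagrams → 3.6
  2.09 megagrams → 2.09
  2.19 megagrams → 2.19
  737000 kilograms = 737000 × 10^-3 megagrams = 737
Sum: 3.6 + 2.09 + 2.19 + 737 = 744.88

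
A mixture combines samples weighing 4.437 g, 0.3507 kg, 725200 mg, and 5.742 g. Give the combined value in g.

1086.079 g

In g:
  4.437 g → 4.437
  0.3507 kg = 0.3507 × 10³ g = 350.7
  725200 mg = 725200 × 10⁻³ g = 725.2
  5.742 g → 5.742
Sum: 4.437 + 350.7 + 725.2 + 5.742 = 1086.079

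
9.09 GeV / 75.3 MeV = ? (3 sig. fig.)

121

(9.09e9) / (75.3e6) = 0.1207e3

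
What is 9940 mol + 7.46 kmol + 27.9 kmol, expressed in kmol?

In kmol:
  9940 mol = 9940 × 10^-3 kmol = 9.94
  7.46 kmol → 7.46
  27.9 kmol → 27.9
Sum: 9.94 + 7.46 + 27.9 = 45.3

45.3 kmol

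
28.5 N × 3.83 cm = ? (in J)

1.09155 J

28.5 × 3.83e-2 = 109.155e-2 J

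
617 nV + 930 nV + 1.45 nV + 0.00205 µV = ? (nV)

1550.5 nV

In nV:
  617 nV → 617
  930 nV → 930
  1.45 nV → 1.45
  0.00205 µV = 0.00205 × 10^3 nV = 2.05
Sum: 617 + 930 + 1.45 + 2.05 = 1550.5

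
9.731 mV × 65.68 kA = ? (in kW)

0.63913208 kW

9.731 × 10^-3 × 65.68 × 10^3 = 639.13208 W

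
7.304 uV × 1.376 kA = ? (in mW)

7.304 × 10^-6 × 1.376 × 10^3 = 10.050304 × 10^-3 W

10.050304 mW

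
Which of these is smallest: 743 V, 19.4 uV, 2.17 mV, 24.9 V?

743 V = 743 V
19.4 uV = 0.0000194 V
2.17 mV = 0.00217 V
24.9 V = 24.9 V

19.4 uV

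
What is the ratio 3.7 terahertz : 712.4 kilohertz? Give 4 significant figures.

(3.7 × 10^12) / (712.4 × 10^3) = 0.0051937 × 10^9

5194000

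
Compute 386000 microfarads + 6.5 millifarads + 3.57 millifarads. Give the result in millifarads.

396.07 millifarads

In millifarads:
  386000 microfarads = 386000 × 10^-3 millifarads = 386
  6.5 millifarads → 6.5
  3.57 millifarads → 3.57
Sum: 386 + 6.5 + 3.57 = 396.07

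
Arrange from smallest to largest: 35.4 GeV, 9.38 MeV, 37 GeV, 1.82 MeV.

35.4 GeV = 35400000000 eV
9.38 MeV = 9380000 eV
37 GeV = 37000000000 eV
1.82 MeV = 1820000 eV

1.82 MeV < 9.38 MeV < 35.4 GeV < 37 GeV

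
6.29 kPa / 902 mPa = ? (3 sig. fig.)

(6.29 × 10^3) / (902 × 10^-3) = 0.006973 × 10^6

6970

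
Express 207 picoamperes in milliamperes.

0.000000207 milliamperes

pico = 1e-12, milli = 1e-3; factor is 1e-9.
207 × 1e-9 = 0.000000207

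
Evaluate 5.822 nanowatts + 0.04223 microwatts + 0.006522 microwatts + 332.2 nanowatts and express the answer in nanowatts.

In nanowatts:
  5.822 nanowatts → 5.822
  0.04223 microwatts = 0.04223 × 10³ nanowatts = 42.23
  0.006522 microwatts = 0.006522 × 10³ nanowatts = 6.522
  332.2 nanowatts → 332.2
Sum: 5.822 + 42.23 + 6.522 + 332.2 = 386.774

386.774 nanowatts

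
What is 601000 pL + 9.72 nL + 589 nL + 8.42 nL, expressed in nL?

In nL:
  601000 pL = 601000 × 10^-3 nL = 601
  9.72 nL → 9.72
  589 nL → 589
  8.42 nL → 8.42
Sum: 601 + 9.72 + 589 + 8.42 = 1208.14

1208.14 nL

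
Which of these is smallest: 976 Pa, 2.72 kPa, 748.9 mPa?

976 Pa = 976 Pa
2.72 kPa = 2720 Pa
748.9 mPa = 0.7489 Pa

748.9 mPa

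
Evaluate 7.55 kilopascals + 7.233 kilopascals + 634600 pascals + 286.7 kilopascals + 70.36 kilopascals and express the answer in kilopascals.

In kilopascals:
  7.55 kilopascals → 7.55
  7.233 kilopascals → 7.233
  634600 pascals = 634600 × 10^-3 kilopascals = 634.6
  286.7 kilopascals → 286.7
  70.36 kilopascals → 70.36
Sum: 7.55 + 7.233 + 634.6 + 286.7 + 70.36 = 1006.443

1006.443 kilopascals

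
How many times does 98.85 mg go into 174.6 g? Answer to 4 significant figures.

(174.6) / (98.85 × 10^-3) = 1.7663 × 10^3

1766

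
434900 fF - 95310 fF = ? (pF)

In pF:
  434900 fF = 434900 × 10⁻³ pF = 434.9
  95310 fF = 95310 × 10⁻³ pF = 95.31
Difference: 434.9 - 95.31 = 339.59

339.59 pF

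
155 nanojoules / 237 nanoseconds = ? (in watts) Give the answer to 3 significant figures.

0.654 watts

(155e-9) / (237e-9) = 0.65401 W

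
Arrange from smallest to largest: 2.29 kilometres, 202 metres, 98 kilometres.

2.29 kilometres = 2290 metres
202 metres = 202 metres
98 kilometres = 98000 metres

202 metres < 2.29 kilometres < 98 kilometres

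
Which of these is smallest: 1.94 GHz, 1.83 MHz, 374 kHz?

374 kHz

1.94 GHz = 1940000000 Hz
1.83 MHz = 1830000 Hz
374 kHz = 374000 Hz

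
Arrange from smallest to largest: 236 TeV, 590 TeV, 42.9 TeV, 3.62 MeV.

3.62 MeV < 42.9 TeV < 236 TeV < 590 TeV

236 TeV = 236000000000000 eV
590 TeV = 590000000000000 eV
42.9 TeV = 42900000000000 eV
3.62 MeV = 3620000 eV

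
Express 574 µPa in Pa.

micro = 10⁻⁶, (no prefix) = 10⁰; factor is 10⁻⁶.
574 × 10⁻⁶ = 0.000574

0.000574 Pa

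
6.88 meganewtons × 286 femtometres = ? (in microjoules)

1.96768 microjoules

6.88e6 × 286e-15 = 1967.68e-9 J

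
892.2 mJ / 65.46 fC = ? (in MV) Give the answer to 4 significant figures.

(892.2 × 10^-3) / (65.46 × 10^-15) = 13.6297 × 10^12 V

13630000 MV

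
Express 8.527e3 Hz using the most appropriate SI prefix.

8.527 kHz

= 8.527e3 Hz; 1e3 is kilo.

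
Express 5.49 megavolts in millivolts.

5490000000 millivolts

mega = 10^6, milli = 10^-3; factor is 10^9.
5.49 × 10^9 = 5490000000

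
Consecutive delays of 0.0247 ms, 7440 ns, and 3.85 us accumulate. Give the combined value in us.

In us:
  0.0247 ms = 0.0247 × 10³ us = 24.7
  7440 ns = 7440 × 10⁻³ us = 7.44
  3.85 us → 3.85
Sum: 24.7 + 7.44 + 3.85 = 35.99

35.99 us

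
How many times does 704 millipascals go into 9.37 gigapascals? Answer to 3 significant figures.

13300000000

(9.37e9) / (704e-3) = 0.01331e12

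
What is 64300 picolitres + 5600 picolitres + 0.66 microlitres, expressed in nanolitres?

In nanolitres:
  64300 picolitres = 64300e-3 nanolitres = 64.3
  5600 picolitres = 5600e-3 nanolitres = 5.6
  0.66 microlitres = 0.66e3 nanolitres = 660
Sum: 64.3 + 5.6 + 660 = 729.9

729.9 nanolitres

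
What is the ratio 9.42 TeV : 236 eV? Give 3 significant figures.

39900000000

(9.42 × 10¹²) / (236) = 0.03992 × 10¹²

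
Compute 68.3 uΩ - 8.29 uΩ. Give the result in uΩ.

60.01 uΩ

In uΩ:
  68.3 uΩ → 68.3
  8.29 uΩ → 8.29
Difference: 68.3 - 8.29 = 60.01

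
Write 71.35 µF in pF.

71350000 pF

micro = 1e-6, pico = 1e-12; factor is 1e6.
71.35 × 1e6 = 71350000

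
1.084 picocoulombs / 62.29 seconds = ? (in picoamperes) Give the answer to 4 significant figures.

0.01740 picoamperes

(1.084e-12) / (62.29) = 0.0174025e-12 A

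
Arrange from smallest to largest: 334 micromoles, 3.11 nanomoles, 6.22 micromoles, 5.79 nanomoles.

3.11 nanomoles < 5.79 nanomoles < 6.22 micromoles < 334 micromoles

334 micromoles = 0.000334 moles
3.11 nanomoles = 0.00000000311 moles
6.22 micromoles = 0.00000622 moles
5.79 nanomoles = 0.00000000579 moles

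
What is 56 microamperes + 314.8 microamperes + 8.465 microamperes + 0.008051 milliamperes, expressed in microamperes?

In microamperes:
  56 microamperes → 56
  314.8 microamperes → 314.8
  8.465 microamperes → 8.465
  0.008051 milliamperes = 0.008051 × 10^3 microamperes = 8.051
Sum: 56 + 314.8 + 8.465 + 8.051 = 387.316

387.316 microamperes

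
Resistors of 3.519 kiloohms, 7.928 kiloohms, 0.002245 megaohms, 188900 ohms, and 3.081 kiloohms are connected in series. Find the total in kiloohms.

205.673 kiloohms

In kiloohms:
  3.519 kiloohms → 3.519
  7.928 kiloohms → 7.928
  0.002245 megaohms = 0.002245 × 10³ kiloohms = 2.245
  188900 ohms = 188900 × 10⁻³ kiloohms = 188.9
  3.081 kiloohms → 3.081
Sum: 3.519 + 7.928 + 2.245 + 188.9 + 3.081 = 205.673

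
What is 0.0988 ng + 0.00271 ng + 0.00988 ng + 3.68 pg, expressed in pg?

115.07 pg

In pg:
  0.0988 ng = 0.0988e3 pg = 98.8
  0.00271 ng = 0.00271e3 pg = 2.71
  0.00988 ng = 0.00988e3 pg = 9.88
  3.68 pg → 3.68
Sum: 98.8 + 2.71 + 9.88 + 3.68 = 115.07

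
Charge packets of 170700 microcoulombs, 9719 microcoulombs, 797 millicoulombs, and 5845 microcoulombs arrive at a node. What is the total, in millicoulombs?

In millicoulombs:
  170700 microcoulombs = 170700 × 10^-3 millicoulombs = 170.7
  9719 microcoulombs = 9719 × 10^-3 millicoulombs = 9.719
  797 millicoulombs → 797
  5845 microcoulombs = 5845 × 10^-3 millicoulombs = 5.845
Sum: 170.7 + 9.719 + 797 + 5.845 = 983.264

983.264 millicoulombs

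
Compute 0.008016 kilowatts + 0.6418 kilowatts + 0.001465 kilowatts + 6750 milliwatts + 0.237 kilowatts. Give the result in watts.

In watts:
  0.008016 kilowatts = 0.008016e3 watts = 8.016
  0.6418 kilowatts = 0.6418e3 watts = 641.8
  0.001465 kilowatts = 0.001465e3 watts = 1.465
  6750 milliwatts = 6750e-3 watts = 6.75
  0.237 kilowatts = 0.237e3 watts = 237
Sum: 8.016 + 641.8 + 1.465 + 6.75 + 237 = 895.031

895.031 watts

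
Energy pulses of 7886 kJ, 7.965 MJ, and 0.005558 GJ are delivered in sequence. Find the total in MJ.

In MJ:
  7886 kJ = 7886e-3 MJ = 7.886
  7.965 MJ → 7.965
  0.005558 GJ = 0.005558e3 MJ = 5.558
Sum: 7.886 + 7.965 + 5.558 = 21.409

21.409 MJ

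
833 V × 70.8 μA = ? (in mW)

58.9764 mW

833 × 70.8 × 10⁻⁶ = 58976.4 × 10⁻⁶ W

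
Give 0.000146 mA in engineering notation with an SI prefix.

146 nA

= 146 × 10^-9 A; 10^-9 is nano.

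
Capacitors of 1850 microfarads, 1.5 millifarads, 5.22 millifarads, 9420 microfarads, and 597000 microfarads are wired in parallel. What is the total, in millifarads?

614.99 millifarads

In millifarads:
  1850 microfarads = 1850 × 10^-3 millifarads = 1.85
  1.5 millifarads → 1.5
  5.22 millifarads → 5.22
  9420 microfarads = 9420 × 10^-3 millifarads = 9.42
  597000 microfarads = 597000 × 10^-3 millifarads = 597
Sum: 1.85 + 1.5 + 5.22 + 9.42 + 597 = 614.99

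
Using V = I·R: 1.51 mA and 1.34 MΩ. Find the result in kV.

1.51 × 10⁻³ × 1.34 × 10⁶ = 2.0234 × 10³ V

2.0234 kV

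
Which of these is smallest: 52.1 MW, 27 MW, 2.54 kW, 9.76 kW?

2.54 kW

52.1 MW = 52100000 W
27 MW = 27000000 W
2.54 kW = 2540 W
9.76 kW = 9760 W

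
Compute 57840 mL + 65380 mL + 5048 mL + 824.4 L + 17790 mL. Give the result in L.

In L:
  57840 mL = 57840e-3 L = 57.84
  65380 mL = 65380e-3 L = 65.38
  5048 mL = 5048e-3 L = 5.048
  824.4 L → 824.4
  17790 mL = 17790e-3 L = 17.79
Sum: 57.84 + 65.38 + 5.048 + 824.4 + 17.79 = 970.458

970.458 L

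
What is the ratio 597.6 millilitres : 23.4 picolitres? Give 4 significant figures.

25540000000

(597.6e-3) / (23.4e-12) = 25.538e9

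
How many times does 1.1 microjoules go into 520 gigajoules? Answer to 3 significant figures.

(520 × 10⁹) / (1.1 × 10⁻⁶) = 472.7 × 10¹⁵

473000000000000000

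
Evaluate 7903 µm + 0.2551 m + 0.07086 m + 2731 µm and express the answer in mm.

336.594 mm

In mm:
  7903 µm = 7903 × 10⁻³ mm = 7.903
  0.2551 m = 0.2551 × 10³ mm = 255.1
  0.07086 m = 0.07086 × 10³ mm = 70.86
  2731 µm = 2731 × 10⁻³ mm = 2.731
Sum: 7.903 + 255.1 + 70.86 + 2.731 = 336.594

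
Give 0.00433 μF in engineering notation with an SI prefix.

= 4.33 × 10⁻⁹ F; 10⁻⁹ is nano.

4.33 nF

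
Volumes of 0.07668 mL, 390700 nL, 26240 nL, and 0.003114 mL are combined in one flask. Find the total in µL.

In µL:
  0.07668 mL = 0.07668 × 10³ µL = 76.68
  390700 nL = 390700 × 10⁻³ µL = 390.7
  26240 nL = 26240 × 10⁻³ µL = 26.24
  0.003114 mL = 0.003114 × 10³ µL = 3.114
Sum: 76.68 + 390.7 + 26.24 + 3.114 = 496.734

496.734 µL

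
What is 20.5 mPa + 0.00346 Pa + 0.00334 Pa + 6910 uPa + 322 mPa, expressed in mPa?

356.21 mPa

In mPa:
  20.5 mPa → 20.5
  0.00346 Pa = 0.00346 × 10^3 mPa = 3.46
  0.00334 Pa = 0.00334 × 10^3 mPa = 3.34
  6910 uPa = 6910 × 10^-3 mPa = 6.91
  322 mPa → 322
Sum: 20.5 + 3.46 + 3.34 + 6.91 + 322 = 356.21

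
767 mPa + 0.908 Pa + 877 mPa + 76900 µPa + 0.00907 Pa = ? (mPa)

In mPa:
  767 mPa → 767
  0.908 Pa = 0.908 × 10³ mPa = 908
  877 mPa → 877
  76900 µPa = 76900 × 10⁻³ mPa = 76.9
  0.00907 Pa = 0.00907 × 10³ mPa = 9.07
Sum: 767 + 908 + 877 + 76.9 + 9.07 = 2637.97

2637.97 mPa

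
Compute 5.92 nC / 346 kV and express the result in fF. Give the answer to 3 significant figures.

(5.92e-9) / (346e3) = 0.01711e-12 F

17.1 fF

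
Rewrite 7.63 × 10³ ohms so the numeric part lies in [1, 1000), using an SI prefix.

7.63 kiloohms

= 7.63 × 10³ ohms; 10³ is kilo.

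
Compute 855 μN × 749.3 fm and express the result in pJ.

0.0006406515 pJ

855 × 10⁻⁶ × 749.3 × 10⁻¹⁵ = 640651.5 × 10⁻²¹ J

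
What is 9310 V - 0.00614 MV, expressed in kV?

In kV:
  9310 V = 9310 × 10^-3 kV = 9.31
  0.00614 MV = 0.00614 × 10^3 kV = 6.14
Difference: 9.31 - 6.14 = 3.17

3.17 kV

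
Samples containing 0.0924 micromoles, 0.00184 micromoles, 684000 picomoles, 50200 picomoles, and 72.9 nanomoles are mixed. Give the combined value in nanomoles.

In nanomoles:
  0.0924 micromoles = 0.0924 × 10³ nanomoles = 92.4
  0.00184 micromoles = 0.00184 × 10³ nanomoles = 1.84
  684000 picomoles = 684000 × 10⁻³ nanomoles = 684
  50200 picomoles = 50200 × 10⁻³ nanomoles = 50.2
  72.9 nanomoles → 72.9
Sum: 92.4 + 1.84 + 684 + 50.2 + 72.9 = 901.34

901.34 nanomoles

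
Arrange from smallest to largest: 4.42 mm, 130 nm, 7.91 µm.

4.42 mm = 0.00442 m
130 nm = 0.00000013 m
7.91 µm = 0.00000791 m

130 nm < 7.91 µm < 4.42 mm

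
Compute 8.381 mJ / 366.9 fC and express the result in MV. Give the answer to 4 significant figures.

22840 MV

(8.381 × 10⁻³) / (366.9 × 10⁻¹⁵) = 0.0228427 × 10¹² V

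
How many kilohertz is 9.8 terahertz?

tera = 10¹², kilo = 10³; factor is 10⁹.
9.8 × 10⁹ = 9800000000

9800000000 kilohertz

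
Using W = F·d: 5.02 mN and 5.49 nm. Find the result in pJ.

5.02 × 10⁻³ × 5.49 × 10⁻⁹ = 27.5598 × 10⁻¹² J

27.5598 pJ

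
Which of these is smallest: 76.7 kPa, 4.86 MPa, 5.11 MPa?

76.7 kPa

76.7 kPa = 76700 Pa
4.86 MPa = 4860000 Pa
5.11 MPa = 5110000 Pa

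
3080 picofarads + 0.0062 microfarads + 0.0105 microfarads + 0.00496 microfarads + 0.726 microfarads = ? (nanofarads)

750.74 nanofarads

In nanofarads:
  3080 picofarads = 3080e-3 nanofarads = 3.08
  0.0062 microfarads = 0.0062e3 nanofarads = 6.2
  0.0105 microfarads = 0.0105e3 nanofarads = 10.5
  0.00496 microfarads = 0.00496e3 nanofarads = 4.96
  0.726 microfarads = 0.726e3 nanofarads = 726
Sum: 3.08 + 6.2 + 10.5 + 4.96 + 726 = 750.74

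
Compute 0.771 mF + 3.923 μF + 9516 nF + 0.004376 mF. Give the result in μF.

In μF:
  0.771 mF = 0.771 × 10³ μF = 771
  3.923 μF → 3.923
  9516 nF = 9516 × 10⁻³ μF = 9.516
  0.004376 mF = 0.004376 × 10³ μF = 4.376
Sum: 771 + 3.923 + 9.516 + 4.376 = 788.815

788.815 μF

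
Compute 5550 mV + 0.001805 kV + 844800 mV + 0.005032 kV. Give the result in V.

857.187 V

In V:
  5550 mV = 5550e-3 V = 5.55
  0.001805 kV = 0.001805e3 V = 1.805
  844800 mV = 844800e-3 V = 844.8
  0.005032 kV = 0.005032e3 V = 5.032
Sum: 5.55 + 1.805 + 844.8 + 5.032 = 857.187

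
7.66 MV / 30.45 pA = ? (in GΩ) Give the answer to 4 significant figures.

(7.66 × 10^6) / (30.45 × 10^-12) = 0.25156 × 10^18 Ω

251600000 GΩ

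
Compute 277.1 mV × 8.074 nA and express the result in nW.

277.1 × 10^-3 × 8.074 × 10^-9 = 2237.3054 × 10^-12 W

2.2373054 nW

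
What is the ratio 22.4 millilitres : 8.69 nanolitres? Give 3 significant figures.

2580000

(22.4 × 10⁻³) / (8.69 × 10⁻⁹) = 2.578 × 10⁶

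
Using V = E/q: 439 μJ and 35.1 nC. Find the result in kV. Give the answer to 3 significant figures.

12.5 kV

(439 × 10⁻⁶) / (35.1 × 10⁻⁹) = 12.507 × 10³ V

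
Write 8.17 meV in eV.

milli = 10⁻³, (no prefix) = 10⁰; factor is 10⁻³.
8.17 × 10⁻³ = 0.00817

0.00817 eV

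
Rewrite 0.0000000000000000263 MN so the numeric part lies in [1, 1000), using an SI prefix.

26.3 pN

= 26.3 × 10^-12 N; 10^-12 is pico.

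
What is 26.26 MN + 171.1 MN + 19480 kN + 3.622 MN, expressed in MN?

220.462 MN

In MN:
  26.26 MN → 26.26
  171.1 MN → 171.1
  19480 kN = 19480 × 10⁻³ MN = 19.48
  3.622 MN → 3.622
Sum: 26.26 + 171.1 + 19.48 + 3.622 = 220.462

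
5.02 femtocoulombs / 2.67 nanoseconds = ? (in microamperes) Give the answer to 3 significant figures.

(5.02 × 10^-15) / (2.67 × 10^-9) = 1.8801 × 10^-6 A

1.88 microamperes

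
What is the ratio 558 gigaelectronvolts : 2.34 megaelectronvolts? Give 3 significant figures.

(558 × 10⁹) / (2.34 × 10⁶) = 238.5 × 10³

238000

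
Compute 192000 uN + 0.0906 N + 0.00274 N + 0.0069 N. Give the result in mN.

In mN:
  192000 uN = 192000 × 10⁻³ mN = 192
  0.0906 N = 0.0906 × 10³ mN = 90.6
  0.00274 N = 0.00274 × 10³ mN = 2.74
  0.0069 N = 0.0069 × 10³ mN = 6.9
Sum: 192 + 90.6 + 2.74 + 6.9 = 292.24

292.24 mN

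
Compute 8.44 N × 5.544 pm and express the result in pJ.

8.44 × 5.544e-12 = 46.79136e-12 J

46.79136 pJ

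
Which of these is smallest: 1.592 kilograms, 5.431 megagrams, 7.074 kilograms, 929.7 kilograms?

1.592 kilograms = 1592 grams
5.431 megagrams = 5431000 grams
7.074 kilograms = 7074 grams
929.7 kilograms = 929700 grams

1.592 kilograms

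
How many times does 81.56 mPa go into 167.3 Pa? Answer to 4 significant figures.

(167.3) / (81.56 × 10⁻³) = 2.0513 × 10³

2051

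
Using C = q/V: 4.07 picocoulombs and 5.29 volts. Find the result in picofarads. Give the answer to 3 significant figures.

0.769 picofarads

(4.07 × 10^-12) / (5.29) = 0.76938 × 10^-12 F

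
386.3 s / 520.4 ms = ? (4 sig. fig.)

742.3

(386.3) / (520.4 × 10^-3) = 0.74231 × 10^3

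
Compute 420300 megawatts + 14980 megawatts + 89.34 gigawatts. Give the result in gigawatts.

524.62 gigawatts

In gigawatts:
  420300 megawatts = 420300 × 10⁻³ gigawatts = 420.3
  14980 megawatts = 14980 × 10⁻³ gigawatts = 14.98
  89.34 gigawatts → 89.34
Sum: 420.3 + 14.98 + 89.34 = 524.62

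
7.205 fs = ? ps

0.007205 ps

femto = 10^-15, pico = 10^-12; factor is 10^-3.
7.205 × 10^-3 = 0.007205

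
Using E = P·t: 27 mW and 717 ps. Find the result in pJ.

19.359 pJ

27 × 10^-3 × 717 × 10^-12 = 19359 × 10^-15 J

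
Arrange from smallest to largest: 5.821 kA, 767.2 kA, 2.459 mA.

5.821 kA = 5821 A
767.2 kA = 767200 A
2.459 mA = 0.002459 A

2.459 mA < 5.821 kA < 767.2 kA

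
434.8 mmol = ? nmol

434800000 nmol

milli = 10^-3, nano = 10^-9; factor is 10^6.
434.8 × 10^6 = 434800000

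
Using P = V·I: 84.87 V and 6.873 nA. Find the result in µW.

84.87 × 6.873 × 10^-9 = 583.31151 × 10^-9 W

0.58331151 µW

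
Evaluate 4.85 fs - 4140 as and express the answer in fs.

0.71 fs

In fs:
  4.85 fs → 4.85
  4140 as = 4140 × 10⁻³ fs = 4.14
Difference: 4.85 - 4.14 = 0.71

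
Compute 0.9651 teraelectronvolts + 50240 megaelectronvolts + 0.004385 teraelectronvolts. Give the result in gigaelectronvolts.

In gigaelectronvolts:
  0.9651 teraelectronvolts = 0.9651 × 10³ gigaelectronvolts = 965.1
  50240 megaelectronvolts = 50240 × 10⁻³ gigaelectronvolts = 50.24
  0.004385 teraelectronvolts = 0.004385 × 10³ gigaelectronvolts = 4.385
Sum: 965.1 + 50.24 + 4.385 = 1019.725

1019.725 gigaelectronvolts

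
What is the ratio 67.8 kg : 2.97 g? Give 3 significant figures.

(67.8e3) / (2.97) = 22.83e3

22800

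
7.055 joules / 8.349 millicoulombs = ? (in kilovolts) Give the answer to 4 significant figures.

(7.055) / (8.349 × 10⁻³) = 0.845011 × 10³ V

0.8450 kilovolts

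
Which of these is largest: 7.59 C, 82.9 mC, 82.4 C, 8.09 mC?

7.59 C = 7.59 C
82.9 mC = 0.0829 C
82.4 C = 82.4 C
8.09 mC = 0.00809 C

82.4 C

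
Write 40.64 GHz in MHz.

40640 MHz

giga = 10^9, mega = 10^6; factor is 10^3.
40.64 × 10^3 = 40640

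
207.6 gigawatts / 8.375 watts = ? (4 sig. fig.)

(207.6 × 10⁹) / (8.375) = 24.788 × 10⁹

24790000000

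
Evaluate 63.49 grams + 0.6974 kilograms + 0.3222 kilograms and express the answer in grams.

In grams:
  63.49 grams → 63.49
  0.6974 kilograms = 0.6974 × 10^3 grams = 697.4
  0.3222 kilograms = 0.3222 × 10^3 grams = 322.2
Sum: 63.49 + 697.4 + 322.2 = 1083.09

1083.09 grams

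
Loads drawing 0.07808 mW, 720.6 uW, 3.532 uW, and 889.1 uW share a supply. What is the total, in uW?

1691.312 uW

In uW:
  0.07808 mW = 0.07808 × 10^3 uW = 78.08
  720.6 uW → 720.6
  3.532 uW → 3.532
  889.1 uW → 889.1
Sum: 78.08 + 720.6 + 3.532 + 889.1 = 1691.312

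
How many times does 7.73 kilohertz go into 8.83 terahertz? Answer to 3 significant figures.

1140000000

(8.83 × 10¹²) / (7.73 × 10³) = 1.142 × 10⁹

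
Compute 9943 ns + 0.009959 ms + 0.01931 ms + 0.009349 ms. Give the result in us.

48.561 us

In us:
  9943 ns = 9943e-3 us = 9.943
  0.009959 ms = 0.009959e3 us = 9.959
  0.01931 ms = 0.01931e3 us = 19.31
  0.009349 ms = 0.009349e3 us = 9.349
Sum: 9.943 + 9.959 + 19.31 + 9.349 = 48.561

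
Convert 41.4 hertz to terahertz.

(no prefix) = 1e0, tera = 1e12; factor is 1e-12.
41.4 × 1e-12 = 0.0000000000414

0.0000000000414 terahertz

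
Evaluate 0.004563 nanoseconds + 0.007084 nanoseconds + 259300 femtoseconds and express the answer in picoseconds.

In picoseconds:
  0.004563 nanoseconds = 0.004563e3 picoseconds = 4.563
  0.007084 nanoseconds = 0.007084e3 picoseconds = 7.084
  259300 femtoseconds = 259300e-3 picoseconds = 259.3
Sum: 4.563 + 7.084 + 259.3 = 270.947

270.947 picoseconds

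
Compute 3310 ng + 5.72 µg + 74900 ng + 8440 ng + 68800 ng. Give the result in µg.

In µg:
  3310 ng = 3310e-3 µg = 3.31
  5.72 µg → 5.72
  74900 ng = 74900e-3 µg = 74.9
  8440 ng = 8440e-3 µg = 8.44
  68800 ng = 68800e-3 µg = 68.8
Sum: 3.31 + 5.72 + 74.9 + 8.44 + 68.8 = 161.17

161.17 µg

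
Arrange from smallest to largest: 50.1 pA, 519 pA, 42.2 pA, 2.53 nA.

50.1 pA = 0.0000000000501 A
519 pA = 0.000000000519 A
42.2 pA = 0.0000000000422 A
2.53 nA = 0.00000000253 A

42.2 pA < 50.1 pA < 519 pA < 2.53 nA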